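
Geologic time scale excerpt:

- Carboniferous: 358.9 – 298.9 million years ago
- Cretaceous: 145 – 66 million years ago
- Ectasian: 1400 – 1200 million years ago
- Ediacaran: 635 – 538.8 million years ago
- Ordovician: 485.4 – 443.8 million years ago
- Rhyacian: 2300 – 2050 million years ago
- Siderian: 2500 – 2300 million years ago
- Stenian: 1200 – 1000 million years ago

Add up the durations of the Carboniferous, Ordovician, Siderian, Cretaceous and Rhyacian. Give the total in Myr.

Duration is start − end for each: (358.9 − 298.9) + (485.4 − 443.8) + (2500 − 2300) + (145 − 66) + (2300 − 2050).
That is 60 + 41.6 + 200 + 79 + 250, which totals 630.6 million years.

630.6 million years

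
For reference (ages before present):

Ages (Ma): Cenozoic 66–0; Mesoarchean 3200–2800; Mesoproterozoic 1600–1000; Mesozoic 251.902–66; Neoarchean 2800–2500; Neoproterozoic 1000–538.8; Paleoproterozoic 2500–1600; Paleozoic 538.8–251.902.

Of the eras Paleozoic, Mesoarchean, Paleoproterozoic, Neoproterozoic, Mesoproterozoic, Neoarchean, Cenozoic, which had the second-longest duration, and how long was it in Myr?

Start − end for each: Paleozoic 538.8 − 251.902 = 286.898; Mesoarchean 3200 − 2800 = 400; Paleoproterozoic 2500 − 1600 = 900; Neoproterozoic 1000 − 538.8 = 461.2; Mesoproterozoic 1600 − 1000 = 600; Neoarchean 2800 − 2500 = 300; Cenozoic 66 − 0 = 66.
Ranking these from longest: Paleoproterozoic > Mesoproterozoic > Neoproterozoic > Mesoarchean > Neoarchean > Paleozoic > Cenozoic.
Position 2 in that ranking is Mesoproterozoic, which lasted 600 Myr.

Mesoproterozoic, 600 million years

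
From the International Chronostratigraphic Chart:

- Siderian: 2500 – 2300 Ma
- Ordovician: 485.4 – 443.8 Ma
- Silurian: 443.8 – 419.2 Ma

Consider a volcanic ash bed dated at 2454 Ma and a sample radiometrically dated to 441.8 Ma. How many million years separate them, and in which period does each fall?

Elapsed time: 2454 − 441.8 = 2012.2 Myr.
2454 Ma lies within 2500–2300 Ma: Siderian.
441.8 Ma lies within 443.8–419.2 Ma: Silurian.

2012.2 million years apart; the first in the Siderian, the second in the Silurian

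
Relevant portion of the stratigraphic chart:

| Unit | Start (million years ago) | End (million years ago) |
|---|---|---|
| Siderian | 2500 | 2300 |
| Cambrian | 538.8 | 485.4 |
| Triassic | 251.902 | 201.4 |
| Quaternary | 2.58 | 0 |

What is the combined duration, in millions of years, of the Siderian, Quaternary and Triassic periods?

Each duration: Siderian = 200; Quaternary = 2.58; Triassic = 50.502.
Sum: 200 + 2.58 + 50.502 = 253.082 Myr.

253.082 million years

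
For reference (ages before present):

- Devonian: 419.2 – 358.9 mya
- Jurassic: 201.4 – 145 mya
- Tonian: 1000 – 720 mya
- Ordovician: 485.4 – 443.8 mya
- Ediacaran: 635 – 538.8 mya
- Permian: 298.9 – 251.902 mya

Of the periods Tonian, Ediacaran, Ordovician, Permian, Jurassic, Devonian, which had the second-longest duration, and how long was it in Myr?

Ediacaran, 96.2 million years

Start − end for each: Tonian 1000 − 720 = 280; Ediacaran 635 − 538.8 = 96.2; Ordovician 485.4 − 443.8 = 41.6; Permian 298.9 − 251.902 = 46.998; Jurassic 201.4 − 145 = 56.4; Devonian 419.2 − 358.9 = 60.3.
Ranking these from longest: Tonian > Ediacaran > Devonian > Jurassic > Permian > Ordovician.
Position 2 in that ranking is Ediacaran, which lasted 96.2 Myr.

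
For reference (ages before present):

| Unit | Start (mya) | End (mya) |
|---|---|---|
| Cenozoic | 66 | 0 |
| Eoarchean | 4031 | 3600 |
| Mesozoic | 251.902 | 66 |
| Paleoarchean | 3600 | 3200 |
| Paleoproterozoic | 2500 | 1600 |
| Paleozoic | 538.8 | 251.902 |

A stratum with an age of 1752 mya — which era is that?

Paleoproterozoic

1752 Ma lies between 2500 and 1600 Ma, so it falls in the Paleoproterozoic.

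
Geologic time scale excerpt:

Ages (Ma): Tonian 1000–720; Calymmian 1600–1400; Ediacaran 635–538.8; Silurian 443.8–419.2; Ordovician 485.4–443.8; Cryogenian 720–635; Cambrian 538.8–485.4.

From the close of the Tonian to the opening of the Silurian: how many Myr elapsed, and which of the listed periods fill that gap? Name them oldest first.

The Tonian closes at 720 Ma and the Silurian opens at 443.8 Ma, so the interval is 720 − 443.8 = 276.2 Myr.
A period fits inside if it starts at or after 720 Ma and ends at or before 443.8 Ma; oldest first that gives Cryogenian, Ediacaran, Cambrian, Ordovician.

276.2 million years; Cryogenian, Ediacaran, Cambrian, Ordovician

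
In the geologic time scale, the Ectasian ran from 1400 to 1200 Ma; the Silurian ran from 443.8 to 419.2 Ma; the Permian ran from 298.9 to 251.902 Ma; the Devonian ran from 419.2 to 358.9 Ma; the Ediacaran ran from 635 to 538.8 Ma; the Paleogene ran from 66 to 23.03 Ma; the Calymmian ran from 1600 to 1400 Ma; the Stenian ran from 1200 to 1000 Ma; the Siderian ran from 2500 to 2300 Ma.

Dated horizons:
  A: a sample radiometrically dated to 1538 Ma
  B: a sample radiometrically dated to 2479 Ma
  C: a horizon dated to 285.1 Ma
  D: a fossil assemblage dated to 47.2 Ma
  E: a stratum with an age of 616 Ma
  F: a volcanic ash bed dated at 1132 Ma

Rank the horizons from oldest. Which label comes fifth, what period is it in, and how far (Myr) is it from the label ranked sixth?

C, in the Permian; 237.9 million years to D

Sorted oldest-first by Ma: B (2479), A (1538), F (1132), E (616), C (285.1), D (47.2).
The fifth oldest is C at 285.1 Ma, which lies in 298.9–251.902 Ma: the Permian.
The sixth oldest is D at 47.2 Ma; separation = |285.1 − 47.2| = 237.9 Myr.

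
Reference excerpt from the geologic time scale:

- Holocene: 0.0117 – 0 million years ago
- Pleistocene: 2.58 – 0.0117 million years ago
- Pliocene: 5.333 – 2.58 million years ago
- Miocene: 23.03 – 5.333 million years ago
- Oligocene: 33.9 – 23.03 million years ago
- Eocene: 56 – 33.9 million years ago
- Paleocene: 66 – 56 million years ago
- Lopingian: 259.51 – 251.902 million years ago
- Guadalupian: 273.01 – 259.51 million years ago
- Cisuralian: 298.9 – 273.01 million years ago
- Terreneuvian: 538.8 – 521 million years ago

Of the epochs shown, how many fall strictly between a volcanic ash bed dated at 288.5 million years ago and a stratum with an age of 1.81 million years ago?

The older date is 288.5 Ma and the younger is 1.81 Ma.
Epochs with start < 288.5 and end > 1.81 Ma: Guadalupian (273.01–259.51), Lopingian (259.51–251.902), Paleocene (66–56), Eocene (56–33.9), Oligocene (33.9–23.03), Miocene (23.03–5.333), Pliocene (5.333–2.58).
That is 7 complete epochs.

7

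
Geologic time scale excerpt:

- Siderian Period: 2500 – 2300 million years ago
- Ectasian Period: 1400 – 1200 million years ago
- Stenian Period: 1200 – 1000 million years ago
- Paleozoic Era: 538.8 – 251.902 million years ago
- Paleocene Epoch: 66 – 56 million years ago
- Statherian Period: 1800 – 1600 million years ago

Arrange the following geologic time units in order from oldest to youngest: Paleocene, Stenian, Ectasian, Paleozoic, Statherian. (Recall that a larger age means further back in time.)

The oldest of these is Statherian (starts 1800 Ma) and the youngest is Paleocene (ends 56 Ma).
In between, by decreasing start age: Ectasian (1400), Stenian (1200), Paleozoic (538.8).

Statherian → Ectasian → Stenian → Paleozoic → Paleocene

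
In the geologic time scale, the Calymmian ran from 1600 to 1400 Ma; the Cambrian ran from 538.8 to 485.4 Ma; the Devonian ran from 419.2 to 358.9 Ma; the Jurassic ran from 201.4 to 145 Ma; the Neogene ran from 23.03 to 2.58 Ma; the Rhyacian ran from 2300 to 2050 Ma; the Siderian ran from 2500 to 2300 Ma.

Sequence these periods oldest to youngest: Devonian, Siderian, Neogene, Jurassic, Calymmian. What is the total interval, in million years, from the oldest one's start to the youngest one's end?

Siderian → Calymmian → Devonian → Jurassic → Neogene; total span 2497.42 Myr

From the excerpt: Devonian 419.2–358.9; Siderian 2500–2300; Neogene 23.03–2.58; Jurassic 201.4–145; Calymmian 1600–1400 (Ma).
Larger Ma is earlier, so the oldest is Siderian and the youngest is Neogene; oldest to youngest: Siderian, Calymmian, Devonian, Jurassic, Neogene.
Oldest start 2500 minus youngest end 2.58 gives 2497.42 Myr overall.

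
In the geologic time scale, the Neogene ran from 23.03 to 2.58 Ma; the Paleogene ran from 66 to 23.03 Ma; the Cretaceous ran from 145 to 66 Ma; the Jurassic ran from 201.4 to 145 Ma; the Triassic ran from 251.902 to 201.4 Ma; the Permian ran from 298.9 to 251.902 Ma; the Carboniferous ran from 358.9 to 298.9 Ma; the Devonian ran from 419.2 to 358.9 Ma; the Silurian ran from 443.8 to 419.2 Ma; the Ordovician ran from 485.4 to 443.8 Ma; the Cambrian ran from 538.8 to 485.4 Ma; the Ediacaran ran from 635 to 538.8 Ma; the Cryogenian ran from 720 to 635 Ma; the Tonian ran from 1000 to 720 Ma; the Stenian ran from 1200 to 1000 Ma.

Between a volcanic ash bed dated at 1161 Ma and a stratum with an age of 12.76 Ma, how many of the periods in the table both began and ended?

The older date is 1161 Ma and the younger is 12.76 Ma.
Periods with start < 1161 and end > 12.76 Ma: Tonian (1000–720), Cryogenian (720–635), Ediacaran (635–538.8), Cambrian (538.8–485.4), Ordovician (485.4–443.8), Silurian (443.8–419.2), Devonian (419.2–358.9), Carboniferous (358.9–298.9), Permian (298.9–251.902), Triassic (251.902–201.4), Jurassic (201.4–145), Cretaceous (145–66), Paleogene (66–23.03).
That is 13 complete periods.

13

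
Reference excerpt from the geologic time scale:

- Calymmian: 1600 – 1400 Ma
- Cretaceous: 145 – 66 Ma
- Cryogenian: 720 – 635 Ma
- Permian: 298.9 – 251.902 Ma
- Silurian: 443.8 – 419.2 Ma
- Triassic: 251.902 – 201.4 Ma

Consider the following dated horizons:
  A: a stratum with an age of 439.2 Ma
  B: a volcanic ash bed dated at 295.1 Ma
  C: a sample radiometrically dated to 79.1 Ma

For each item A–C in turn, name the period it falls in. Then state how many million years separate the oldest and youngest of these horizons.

A — Silurian; B — Permian; C — Cretaceous; span 360.1 million years

A: 439.2 Ma lies in 443.8–419.2 Ma, so Silurian.
B: 295.1 Ma lies in 298.9–251.902 Ma, so Permian.
C: 79.1 Ma lies in 145–66 Ma, so Cretaceous.
Oldest = 439.2 Ma, youngest = 79.1 Ma → span 360.1 Myr.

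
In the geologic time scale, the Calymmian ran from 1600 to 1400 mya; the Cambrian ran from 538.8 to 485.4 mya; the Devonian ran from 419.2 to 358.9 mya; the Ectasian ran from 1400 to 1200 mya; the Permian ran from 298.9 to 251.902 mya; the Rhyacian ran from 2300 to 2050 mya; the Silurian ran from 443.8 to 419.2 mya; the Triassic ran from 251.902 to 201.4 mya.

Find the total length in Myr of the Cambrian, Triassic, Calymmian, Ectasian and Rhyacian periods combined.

753.902 million years

Duration is start − end for each: (538.8 − 485.4) + (251.902 − 201.4) + (1600 − 1400) + (1400 − 1200) + (2300 − 2050).
That is 53.4 + 50.502 + 200 + 200 + 250, which totals 753.902 million years.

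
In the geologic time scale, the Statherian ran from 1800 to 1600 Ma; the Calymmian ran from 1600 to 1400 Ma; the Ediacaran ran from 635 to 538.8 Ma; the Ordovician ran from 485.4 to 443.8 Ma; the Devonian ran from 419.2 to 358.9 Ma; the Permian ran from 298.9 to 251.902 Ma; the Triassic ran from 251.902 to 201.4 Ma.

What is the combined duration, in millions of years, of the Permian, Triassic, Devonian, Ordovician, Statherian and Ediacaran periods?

Each duration: Permian = 46.998; Triassic = 50.502; Devonian = 60.3; Ordovician = 41.6; Statherian = 200; Ediacaran = 96.2.
Sum: 46.998 + 50.502 + 60.3 + 41.6 + 200 + 96.2 = 495.6 Myr.

495.6 million years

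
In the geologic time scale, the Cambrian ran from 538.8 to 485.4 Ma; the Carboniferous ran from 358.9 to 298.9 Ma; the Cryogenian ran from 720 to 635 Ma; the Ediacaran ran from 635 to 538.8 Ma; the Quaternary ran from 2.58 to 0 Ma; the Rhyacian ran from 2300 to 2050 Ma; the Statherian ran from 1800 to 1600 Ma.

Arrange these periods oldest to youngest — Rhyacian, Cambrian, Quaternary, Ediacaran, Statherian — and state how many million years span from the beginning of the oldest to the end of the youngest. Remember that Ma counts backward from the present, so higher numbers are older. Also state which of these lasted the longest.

Start ages (Ma): Rhyacian 2300, Statherian 1800, Ediacaran 635, Cambrian 538.8, Quaternary 2.58.
Ordered oldest to youngest: Rhyacian, Statherian, Ediacaran, Cambrian, Quaternary.
Span = 2300 − 0 = 2300 Myr.
Durations: Quaternary 2.58, Cambrian 53.4, Statherian 200, Ediacaran 96.2, Rhyacian 250 → longest is Rhyacian (250 Myr).

Rhyacian, Statherian, Ediacaran, Cambrian, Quaternary; total span 2300 Myr; longest is Rhyacian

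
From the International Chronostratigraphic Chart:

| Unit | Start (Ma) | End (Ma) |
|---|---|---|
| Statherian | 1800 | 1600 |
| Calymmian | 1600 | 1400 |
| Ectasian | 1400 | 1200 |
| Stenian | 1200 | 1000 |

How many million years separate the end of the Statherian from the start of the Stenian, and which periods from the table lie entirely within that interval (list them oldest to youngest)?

End of Statherian = 1600 Ma; start of Stenian = 1200 Ma.
Gap = 1600 − 1200 = 400 Myr.
Periods wholly inside 1600–1200 Ma: Calymmian (1600–1400), Ectasian (1400–1200).

400 million years; Calymmian, Ectasian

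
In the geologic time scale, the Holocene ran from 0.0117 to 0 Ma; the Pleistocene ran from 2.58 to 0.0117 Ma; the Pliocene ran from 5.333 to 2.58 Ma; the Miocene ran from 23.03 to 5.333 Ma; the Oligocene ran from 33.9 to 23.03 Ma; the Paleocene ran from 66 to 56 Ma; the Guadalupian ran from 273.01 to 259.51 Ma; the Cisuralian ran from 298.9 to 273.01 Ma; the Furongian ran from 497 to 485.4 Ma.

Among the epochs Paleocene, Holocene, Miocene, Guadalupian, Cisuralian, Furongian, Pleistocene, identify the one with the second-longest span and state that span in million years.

Durations: Paleocene 10; Holocene 0.0117; Miocene 17.697; Guadalupian 13.5; Cisuralian 25.89; Furongian 11.6; Pleistocene 2.5683 Myr.
Sorted longest-first: Cisuralian (25.89), Miocene (17.697), Guadalupian (13.5), Furongian (11.6), Paleocene (10), Pleistocene (2.5683), Holocene (0.0117).
The second longest is Miocene at 17.697 Myr.

Miocene, 17.697 million years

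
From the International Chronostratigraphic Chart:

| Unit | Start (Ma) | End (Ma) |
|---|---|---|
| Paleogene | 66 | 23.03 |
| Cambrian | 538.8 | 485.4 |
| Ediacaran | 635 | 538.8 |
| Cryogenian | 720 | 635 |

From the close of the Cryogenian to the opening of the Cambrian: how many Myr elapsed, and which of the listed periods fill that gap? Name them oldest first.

End of Cryogenian = 635 Ma; start of Cambrian = 538.8 Ma.
Gap = 635 − 538.8 = 96.2 Myr.
Periods wholly inside 635–538.8 Ma: Ediacaran (635–538.8).

96.2 million years; Ediacaran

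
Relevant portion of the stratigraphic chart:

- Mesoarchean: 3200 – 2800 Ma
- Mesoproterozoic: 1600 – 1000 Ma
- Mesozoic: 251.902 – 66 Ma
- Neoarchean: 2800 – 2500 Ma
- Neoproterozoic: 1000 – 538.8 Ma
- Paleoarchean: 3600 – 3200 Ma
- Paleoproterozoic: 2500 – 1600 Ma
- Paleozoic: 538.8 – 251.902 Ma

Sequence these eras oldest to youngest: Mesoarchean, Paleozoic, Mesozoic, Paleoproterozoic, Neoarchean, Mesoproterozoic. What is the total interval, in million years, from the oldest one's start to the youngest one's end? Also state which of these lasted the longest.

Mesoarchean, Neoarchean, Paleoproterozoic, Mesoproterozoic, Paleozoic, Mesozoic; total span 3134 Myr; longest is Paleoproterozoic

From the excerpt: Mesoarchean 3200–2800; Paleozoic 538.8–251.902; Mesozoic 251.902–66; Paleoproterozoic 2500–1600; Neoarchean 2800–2500; Mesoproterozoic 1600–1000 (Ma).
Larger Ma is earlier, so the oldest is Mesoarchean and the youngest is Mesozoic; oldest to youngest: Mesoarchean, Neoarchean, Paleoproterozoic, Mesoproterozoic, Paleozoic, Mesozoic.
Oldest start 3200 minus youngest end 66 gives 3134 Myr overall.
Individual lengths (start − end): Paleoproterozoic 900; Mesozoic 185.902; Paleozoic 286.898; Neoarchean 300; Mesoarchean 400; Mesoproterozoic 600. The largest is Paleoproterozoic at 900 Myr.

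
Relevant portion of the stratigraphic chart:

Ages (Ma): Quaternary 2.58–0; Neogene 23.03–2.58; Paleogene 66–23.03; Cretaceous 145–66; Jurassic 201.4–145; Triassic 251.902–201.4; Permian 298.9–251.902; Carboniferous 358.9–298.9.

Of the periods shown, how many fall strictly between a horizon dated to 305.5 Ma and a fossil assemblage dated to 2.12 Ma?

305.5 Ma sits inside the Carboniferous (358.9–298.9) and 2.12 Ma inside the Quaternary (2.58–0); neither of those is wholly between the two dates.
The listed periods lying completely between them are Permian, Triassic, Jurassic, Cretaceous, Paleogene, Neogene — 6 in all.

6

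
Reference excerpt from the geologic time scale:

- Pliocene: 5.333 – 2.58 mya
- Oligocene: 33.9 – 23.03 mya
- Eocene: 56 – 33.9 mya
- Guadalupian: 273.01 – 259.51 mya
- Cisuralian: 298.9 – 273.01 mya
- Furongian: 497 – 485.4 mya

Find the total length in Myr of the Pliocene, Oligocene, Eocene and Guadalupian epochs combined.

Duration is start − end for each: (5.333 − 2.58) + (33.9 − 23.03) + (56 − 33.9) + (273.01 − 259.51).
That is 2.753 + 10.87 + 22.1 + 13.5, which totals 49.223 million years.

49.223 million years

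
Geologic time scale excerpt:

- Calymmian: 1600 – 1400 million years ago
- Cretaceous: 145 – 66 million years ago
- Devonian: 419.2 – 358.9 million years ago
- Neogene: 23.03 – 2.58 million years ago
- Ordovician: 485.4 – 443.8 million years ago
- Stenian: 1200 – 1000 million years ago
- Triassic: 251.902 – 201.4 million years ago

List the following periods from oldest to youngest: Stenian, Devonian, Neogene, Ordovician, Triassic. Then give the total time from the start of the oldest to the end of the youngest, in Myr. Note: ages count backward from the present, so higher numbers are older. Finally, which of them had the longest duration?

Start ages (Ma): Stenian 1200, Ordovician 485.4, Devonian 419.2, Triassic 251.902, Neogene 23.03.
Ordered oldest to youngest: Stenian, Ordovician, Devonian, Triassic, Neogene.
Span = 1200 − 2.58 = 1197.42 Myr.
Durations: Devonian 60.3, Neogene 20.45, Ordovician 41.6, Triassic 50.502, Stenian 200 → longest is Stenian (200 Myr).

Stenian, Ordovician, Devonian, Triassic, Neogene; total span 1197.42 Myr; longest is Stenian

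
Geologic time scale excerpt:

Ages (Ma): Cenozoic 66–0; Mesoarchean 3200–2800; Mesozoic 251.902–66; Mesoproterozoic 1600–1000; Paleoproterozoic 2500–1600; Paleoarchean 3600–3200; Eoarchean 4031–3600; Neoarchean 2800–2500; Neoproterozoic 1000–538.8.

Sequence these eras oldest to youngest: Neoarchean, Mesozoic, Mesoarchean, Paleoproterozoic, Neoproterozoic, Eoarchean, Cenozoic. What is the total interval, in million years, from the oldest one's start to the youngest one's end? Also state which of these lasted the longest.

Eoarchean, Mesoarchean, Neoarchean, Paleoproterozoic, Neoproterozoic, Mesozoic, Cenozoic; total span 4031 Myr; longest is Paleoproterozoic

From the excerpt: Neoarchean 2800–2500; Mesozoic 251.902–66; Mesoarchean 3200–2800; Paleoproterozoic 2500–1600; Neoproterozoic 1000–538.8; Eoarchean 4031–3600; Cenozoic 66–0 (Ma).
Larger Ma is earlier, so the oldest is Eoarchean and the youngest is Cenozoic; oldest to youngest: Eoarchean, Mesoarchean, Neoarchean, Paleoproterozoic, Neoproterozoic, Mesozoic, Cenozoic.
Oldest start 4031 minus youngest end 0 gives 4031 Myr overall.
Individual lengths (start − end): Paleoproterozoic 900; Mesoarchean 400; Neoproterozoic 461.2; Cenozoic 66; Eoarchean 431; Mesozoic 185.902; Neoarchean 300. The largest is Paleoproterozoic at 900 Myr.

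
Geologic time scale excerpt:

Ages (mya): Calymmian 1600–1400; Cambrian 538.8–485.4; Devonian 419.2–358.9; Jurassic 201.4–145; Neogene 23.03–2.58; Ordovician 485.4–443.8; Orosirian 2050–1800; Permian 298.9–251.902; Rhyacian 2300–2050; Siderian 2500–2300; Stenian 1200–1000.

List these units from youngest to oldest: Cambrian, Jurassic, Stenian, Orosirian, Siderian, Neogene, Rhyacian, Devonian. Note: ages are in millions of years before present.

Neogene, Jurassic, Devonian, Cambrian, Stenian, Orosirian, Rhyacian, Siderian

Read off each span (Ma): Cambrian 538.8–485.4; Jurassic 201.4–145; Stenian 1200–1000; Orosirian 2050–1800; Siderian 2500–2300; Neogene 23.03–2.58; Rhyacian 2300–2050; Devonian 419.2–358.9.
Larger Ma is older, so oldest→youngest is Siderian, Rhyacian, Orosirian, Stenian, Cambrian, Devonian, Jurassic, Neogene; reverse it for youngest→oldest.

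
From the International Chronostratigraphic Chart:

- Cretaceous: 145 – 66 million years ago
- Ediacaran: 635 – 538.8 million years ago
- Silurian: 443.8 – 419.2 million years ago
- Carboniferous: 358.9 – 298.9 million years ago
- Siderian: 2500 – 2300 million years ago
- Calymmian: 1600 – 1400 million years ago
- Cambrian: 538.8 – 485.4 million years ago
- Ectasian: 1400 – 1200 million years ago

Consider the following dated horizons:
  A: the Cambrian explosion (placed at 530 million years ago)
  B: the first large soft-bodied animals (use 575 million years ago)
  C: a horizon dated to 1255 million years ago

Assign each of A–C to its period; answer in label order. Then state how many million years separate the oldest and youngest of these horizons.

A — Cambrian; B — Ediacaran; C — Ectasian; span 725 million years

Match each age against the start–end ranges in the excerpt: A = 530 Ma → Cambrian (538.8–485.4); B = 575 Ma → Ediacaran (635–538.8); C = 1255 Ma → Ectasian (1400–1200).
The largest age is 1255 Ma and the smallest is 530 Ma; their difference is 725 Myr.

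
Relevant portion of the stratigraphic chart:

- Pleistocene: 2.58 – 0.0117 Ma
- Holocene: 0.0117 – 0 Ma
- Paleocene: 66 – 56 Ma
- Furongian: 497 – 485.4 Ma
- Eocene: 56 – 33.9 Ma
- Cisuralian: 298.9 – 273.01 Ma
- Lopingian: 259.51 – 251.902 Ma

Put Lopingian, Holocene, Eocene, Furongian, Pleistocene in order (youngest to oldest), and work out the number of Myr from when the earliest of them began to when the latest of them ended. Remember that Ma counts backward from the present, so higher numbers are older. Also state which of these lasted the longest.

From the excerpt: Lopingian 259.51–251.902; Holocene 0.0117–0; Eocene 56–33.9; Furongian 497–485.4; Pleistocene 2.58–0.0117 (Ma).
Larger Ma is earlier, so the oldest is Furongian and the youngest is Holocene; youngest to oldest: Holocene, Pleistocene, Eocene, Lopingian, Furongian.
Oldest start 497 minus youngest end 0 gives 497 Myr overall.
Individual lengths (start − end): Holocene 0.0117; Pleistocene 2.5683; Eocene 22.1; Furongian 11.6; Lopingian 7.608. The largest is Eocene at 22.1 Myr.

Holocene → Pleistocene → Eocene → Lopingian → Furongian; total span 497 Myr; longest is Eocene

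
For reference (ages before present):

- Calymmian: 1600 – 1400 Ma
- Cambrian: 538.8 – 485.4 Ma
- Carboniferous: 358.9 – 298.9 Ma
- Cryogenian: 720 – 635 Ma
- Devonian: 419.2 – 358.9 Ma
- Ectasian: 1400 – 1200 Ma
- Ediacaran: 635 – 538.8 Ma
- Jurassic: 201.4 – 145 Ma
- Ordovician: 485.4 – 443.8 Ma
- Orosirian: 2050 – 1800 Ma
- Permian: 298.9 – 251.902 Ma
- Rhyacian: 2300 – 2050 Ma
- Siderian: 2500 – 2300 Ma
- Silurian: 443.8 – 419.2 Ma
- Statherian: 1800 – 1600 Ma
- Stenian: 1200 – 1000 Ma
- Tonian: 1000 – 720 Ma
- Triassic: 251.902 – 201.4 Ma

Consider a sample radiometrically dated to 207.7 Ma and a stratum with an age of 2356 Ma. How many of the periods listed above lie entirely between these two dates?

15

The older date is 2356 Ma and the younger is 207.7 Ma.
Periods with start < 2356 and end > 207.7 Ma: Rhyacian (2300–2050), Orosirian (2050–1800), Statherian (1800–1600), Calymmian (1600–1400), Ectasian (1400–1200), Stenian (1200–1000), Tonian (1000–720), Cryogenian (720–635), Ediacaran (635–538.8), Cambrian (538.8–485.4), Ordovician (485.4–443.8), Silurian (443.8–419.2), Devonian (419.2–358.9), Carboniferous (358.9–298.9), Permian (298.9–251.902).
That is 15 complete periods.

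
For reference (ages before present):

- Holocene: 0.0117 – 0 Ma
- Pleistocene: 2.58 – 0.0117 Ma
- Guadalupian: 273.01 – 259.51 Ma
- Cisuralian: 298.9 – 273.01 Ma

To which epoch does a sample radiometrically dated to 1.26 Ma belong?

Pleistocene

1.26 Ma lies between 2.58 and 0.0117 Ma, so it falls in the Pleistocene.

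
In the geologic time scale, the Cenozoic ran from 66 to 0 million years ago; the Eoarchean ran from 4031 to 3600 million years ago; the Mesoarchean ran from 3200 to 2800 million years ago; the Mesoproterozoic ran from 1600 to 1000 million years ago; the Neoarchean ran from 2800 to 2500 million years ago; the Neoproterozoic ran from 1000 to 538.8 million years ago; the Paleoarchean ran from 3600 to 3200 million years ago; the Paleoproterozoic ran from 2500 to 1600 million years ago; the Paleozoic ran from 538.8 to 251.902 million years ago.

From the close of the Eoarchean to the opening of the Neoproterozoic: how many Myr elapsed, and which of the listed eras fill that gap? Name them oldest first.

2600 million years; Paleoarchean, Mesoarchean, Neoarchean, Paleoproterozoic, Mesoproterozoic

End of Eoarchean = 3600 Ma; start of Neoproterozoic = 1000 Ma.
Gap = 3600 − 1000 = 2600 Myr.
Eras wholly inside 3600–1000 Ma: Paleoarchean (3600–3200), Mesoarchean (3200–2800), Neoarchean (2800–2500), Paleoproterozoic (2500–1600), Mesoproterozoic (1600–1000).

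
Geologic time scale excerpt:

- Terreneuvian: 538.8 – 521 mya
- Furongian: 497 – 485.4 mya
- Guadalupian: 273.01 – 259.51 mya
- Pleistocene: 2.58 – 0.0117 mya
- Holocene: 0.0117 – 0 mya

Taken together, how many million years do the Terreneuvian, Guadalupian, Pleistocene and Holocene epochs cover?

33.88 million years

Duration is start − end for each: (538.8 − 521) + (273.01 − 259.51) + (2.58 − 0.0117) + (0.0117 − 0).
That is 17.8 + 13.5 + 2.5683 + 0.0117, which totals 33.88 million years.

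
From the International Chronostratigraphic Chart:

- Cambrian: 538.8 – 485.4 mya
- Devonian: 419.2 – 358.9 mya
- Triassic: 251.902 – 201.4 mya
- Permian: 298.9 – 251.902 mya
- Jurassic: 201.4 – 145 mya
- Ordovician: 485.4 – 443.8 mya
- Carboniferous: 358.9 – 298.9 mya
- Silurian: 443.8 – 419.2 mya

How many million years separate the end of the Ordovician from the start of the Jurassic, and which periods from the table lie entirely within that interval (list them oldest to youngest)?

242.4 million years; Silurian, Devonian, Carboniferous, Permian, Triassic

End of Ordovician = 443.8 Ma; start of Jurassic = 201.4 Ma.
Gap = 443.8 − 201.4 = 242.4 Myr.
Periods wholly inside 443.8–201.4 Ma: Silurian (443.8–419.2), Devonian (419.2–358.9), Carboniferous (358.9–298.9), Permian (298.9–251.902), Triassic (251.902–201.4).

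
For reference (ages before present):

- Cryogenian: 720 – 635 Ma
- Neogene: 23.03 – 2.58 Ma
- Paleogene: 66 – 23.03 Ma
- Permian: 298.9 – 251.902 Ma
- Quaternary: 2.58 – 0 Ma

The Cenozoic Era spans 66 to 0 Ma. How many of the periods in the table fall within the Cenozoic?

Periods inside 66–0 Ma: Paleogene, Neogene, Quaternary — 3 in total.

3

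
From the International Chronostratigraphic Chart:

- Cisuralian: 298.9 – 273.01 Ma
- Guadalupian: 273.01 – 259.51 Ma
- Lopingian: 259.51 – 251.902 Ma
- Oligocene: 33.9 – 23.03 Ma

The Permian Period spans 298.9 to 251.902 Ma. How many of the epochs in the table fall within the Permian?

3

Epochs inside 298.9–251.902 Ma: Cisuralian, Guadalupian, Lopingian — 3 in total.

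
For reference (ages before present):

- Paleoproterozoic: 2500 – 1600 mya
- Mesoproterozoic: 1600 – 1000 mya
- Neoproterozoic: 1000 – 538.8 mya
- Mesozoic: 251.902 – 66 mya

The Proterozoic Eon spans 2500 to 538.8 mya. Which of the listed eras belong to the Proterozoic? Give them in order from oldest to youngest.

Paleoproterozoic, Mesoproterozoic, Neoproterozoic

Eras with both bounds inside 2500–538.8 Ma: Paleoproterozoic (2500–1600), Mesoproterozoic (1600–1000), Neoproterozoic (1000–538.8).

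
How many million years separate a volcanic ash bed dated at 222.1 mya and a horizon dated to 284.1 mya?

284.1 − 222.1 = 62 million years.

62 million years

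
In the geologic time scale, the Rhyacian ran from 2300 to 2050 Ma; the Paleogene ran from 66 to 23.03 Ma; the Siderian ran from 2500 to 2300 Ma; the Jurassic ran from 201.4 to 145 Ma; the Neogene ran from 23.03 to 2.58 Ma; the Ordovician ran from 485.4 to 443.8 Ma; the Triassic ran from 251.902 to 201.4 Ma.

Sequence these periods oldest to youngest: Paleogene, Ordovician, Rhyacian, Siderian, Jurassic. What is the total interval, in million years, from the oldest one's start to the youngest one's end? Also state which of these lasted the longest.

Siderian, Rhyacian, Ordovician, Jurassic, Paleogene; total span 2476.97 Myr; longest is Rhyacian

Start ages (Ma): Siderian 2500, Rhyacian 2300, Ordovician 485.4, Jurassic 201.4, Paleogene 66.
Ordered oldest to youngest: Siderian, Rhyacian, Ordovician, Jurassic, Paleogene.
Span = 2500 − 23.03 = 2476.97 Myr.
Durations: Rhyacian 250, Jurassic 56.4, Siderian 200, Ordovician 41.6, Paleogene 42.97 → longest is Rhyacian (250 Myr).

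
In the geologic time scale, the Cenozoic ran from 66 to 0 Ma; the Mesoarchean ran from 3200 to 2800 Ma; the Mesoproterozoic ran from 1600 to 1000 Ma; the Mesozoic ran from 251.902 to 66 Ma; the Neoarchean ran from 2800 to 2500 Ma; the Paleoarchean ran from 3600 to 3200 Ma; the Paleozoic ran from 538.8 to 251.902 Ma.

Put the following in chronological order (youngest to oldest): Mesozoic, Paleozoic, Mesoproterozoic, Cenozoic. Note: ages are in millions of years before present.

Cenozoic, Mesozoic, Paleozoic, Mesoproterozoic

Sorting by start age (ascending Ma, since larger Ma = older): Cenozoic began 66, Mesozoic began 251.902, Paleozoic began 538.8, Mesoproterozoic began 1600.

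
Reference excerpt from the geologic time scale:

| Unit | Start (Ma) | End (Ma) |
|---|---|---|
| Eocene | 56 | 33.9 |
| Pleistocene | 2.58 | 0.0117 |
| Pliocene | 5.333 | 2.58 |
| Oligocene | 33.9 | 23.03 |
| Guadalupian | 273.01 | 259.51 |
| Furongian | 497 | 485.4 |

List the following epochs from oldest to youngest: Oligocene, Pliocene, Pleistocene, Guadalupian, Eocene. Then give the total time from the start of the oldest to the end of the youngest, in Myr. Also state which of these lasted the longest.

From the excerpt: Oligocene 33.9–23.03; Pliocene 5.333–2.58; Pleistocene 2.58–0.0117; Guadalupian 273.01–259.51; Eocene 56–33.9 (Ma).
Larger Ma is earlier, so the oldest is Guadalupian and the youngest is Pleistocene; oldest to youngest: Guadalupian, Eocene, Oligocene, Pliocene, Pleistocene.
Oldest start 273.01 minus youngest end 0.0117 gives 272.9983 Myr overall.
Individual lengths (start − end): Pliocene 2.753; Oligocene 10.87; Guadalupian 13.5; Eocene 22.1; Pleistocene 2.5683. The largest is Eocene at 22.1 Myr.

Guadalupian, Eocene, Oligocene, Pliocene, Pleistocene; total span 272.9983 Myr; longest is Eocene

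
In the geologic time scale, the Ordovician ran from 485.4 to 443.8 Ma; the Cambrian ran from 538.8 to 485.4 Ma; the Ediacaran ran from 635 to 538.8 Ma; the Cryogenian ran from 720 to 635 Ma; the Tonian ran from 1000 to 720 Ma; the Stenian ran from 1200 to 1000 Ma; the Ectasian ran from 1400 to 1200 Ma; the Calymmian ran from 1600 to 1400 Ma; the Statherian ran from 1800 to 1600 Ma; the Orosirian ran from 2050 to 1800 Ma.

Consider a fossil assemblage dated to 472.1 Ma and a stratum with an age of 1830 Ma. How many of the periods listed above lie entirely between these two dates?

8

1830 Ma sits inside the Orosirian (2050–1800) and 472.1 Ma inside the Ordovician (485.4–443.8); neither of those is wholly between the two dates.
The listed periods lying completely between them are Statherian, Calymmian, Ectasian, Stenian, Tonian, Cryogenian, Ediacaran, Cambrian — 8 in all.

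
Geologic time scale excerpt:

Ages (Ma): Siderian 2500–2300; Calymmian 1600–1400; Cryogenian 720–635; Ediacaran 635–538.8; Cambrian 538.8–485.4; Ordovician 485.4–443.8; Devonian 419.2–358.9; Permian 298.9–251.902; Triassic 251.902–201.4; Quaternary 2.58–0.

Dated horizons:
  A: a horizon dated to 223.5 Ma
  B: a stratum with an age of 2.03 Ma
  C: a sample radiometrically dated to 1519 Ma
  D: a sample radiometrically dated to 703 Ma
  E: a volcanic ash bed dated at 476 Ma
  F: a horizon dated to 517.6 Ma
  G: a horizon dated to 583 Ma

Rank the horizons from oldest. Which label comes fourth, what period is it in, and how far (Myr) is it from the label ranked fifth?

F, in the Cambrian; 41.6 million years to E

Sorted oldest-first by Ma: C (1519), D (703), G (583), F (517.6), E (476), A (223.5), B (2.03).
The fourth oldest is F at 517.6 Ma, which lies in 538.8–485.4 Ma: the Cambrian.
The fifth oldest is E at 476 Ma; separation = |517.6 − 476| = 41.6 Myr.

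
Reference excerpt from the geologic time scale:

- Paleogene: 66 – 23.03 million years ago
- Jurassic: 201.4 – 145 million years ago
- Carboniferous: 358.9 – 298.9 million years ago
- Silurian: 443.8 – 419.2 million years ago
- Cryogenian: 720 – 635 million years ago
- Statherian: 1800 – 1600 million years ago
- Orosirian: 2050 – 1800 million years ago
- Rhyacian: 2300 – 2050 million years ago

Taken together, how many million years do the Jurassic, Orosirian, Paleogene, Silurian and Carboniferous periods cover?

433.97 million years

Each duration: Jurassic = 56.4; Orosirian = 250; Paleogene = 42.97; Silurian = 24.6; Carboniferous = 60.
Sum: 56.4 + 250 + 42.97 + 24.6 + 60 = 433.97 Myr.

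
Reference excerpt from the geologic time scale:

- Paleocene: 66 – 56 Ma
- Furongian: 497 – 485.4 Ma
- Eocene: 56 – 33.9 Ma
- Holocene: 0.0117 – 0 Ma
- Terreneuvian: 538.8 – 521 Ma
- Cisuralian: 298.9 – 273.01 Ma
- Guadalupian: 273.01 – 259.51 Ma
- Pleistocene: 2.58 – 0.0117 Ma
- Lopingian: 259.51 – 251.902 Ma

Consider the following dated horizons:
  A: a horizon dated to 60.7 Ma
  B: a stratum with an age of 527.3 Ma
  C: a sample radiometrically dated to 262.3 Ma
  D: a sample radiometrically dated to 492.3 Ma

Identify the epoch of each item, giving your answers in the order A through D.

A: 60.7 Ma lies in 66–56 Ma, so Paleocene.
B: 527.3 Ma lies in 538.8–521 Ma, so Terreneuvian.
C: 262.3 Ma lies in 273.01–259.51 Ma, so Guadalupian.
D: 492.3 Ma lies in 497–485.4 Ma, so Furongian.

A — Paleocene; B — Terreneuvian; C — Guadalupian; D — Furongian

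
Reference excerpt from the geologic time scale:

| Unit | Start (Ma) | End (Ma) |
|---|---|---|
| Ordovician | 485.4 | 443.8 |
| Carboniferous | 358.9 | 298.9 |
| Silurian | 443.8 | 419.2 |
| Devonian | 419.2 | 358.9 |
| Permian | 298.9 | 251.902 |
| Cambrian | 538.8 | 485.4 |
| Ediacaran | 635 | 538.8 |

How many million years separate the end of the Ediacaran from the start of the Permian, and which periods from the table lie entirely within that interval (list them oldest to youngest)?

239.9 million years; Cambrian, Ordovician, Silurian, Devonian, Carboniferous

The Ediacaran closes at 538.8 Ma and the Permian opens at 298.9 Ma, so the interval is 538.8 − 298.9 = 239.9 Myr.
A period fits inside if it starts at or after 538.8 Ma and ends at or before 298.9 Ma; oldest first that gives Cambrian, Ordovician, Silurian, Devonian, Carboniferous.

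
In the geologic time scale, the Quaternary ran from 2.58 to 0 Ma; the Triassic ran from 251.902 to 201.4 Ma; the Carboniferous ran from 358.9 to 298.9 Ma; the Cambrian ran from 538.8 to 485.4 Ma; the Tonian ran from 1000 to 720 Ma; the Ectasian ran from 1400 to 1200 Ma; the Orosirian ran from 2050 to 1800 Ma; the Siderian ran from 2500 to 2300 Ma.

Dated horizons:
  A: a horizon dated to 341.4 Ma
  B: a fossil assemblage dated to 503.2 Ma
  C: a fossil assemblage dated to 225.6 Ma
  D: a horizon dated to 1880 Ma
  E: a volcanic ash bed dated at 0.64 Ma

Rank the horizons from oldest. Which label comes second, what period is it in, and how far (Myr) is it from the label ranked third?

Larger Ma means older, so oldest first: D 1880 > B 503.2 > A 341.4 > C 225.6 > E 0.64.
Counting 2 along gives B (503.2 Ma); the excerpt puts that inside the Cambrian, 538.8–485.4 Ma.
Next in line is A (341.4 Ma), and 503.2 − 341.4 = 161.8 Myr.

B, in the Cambrian; 161.8 million years to A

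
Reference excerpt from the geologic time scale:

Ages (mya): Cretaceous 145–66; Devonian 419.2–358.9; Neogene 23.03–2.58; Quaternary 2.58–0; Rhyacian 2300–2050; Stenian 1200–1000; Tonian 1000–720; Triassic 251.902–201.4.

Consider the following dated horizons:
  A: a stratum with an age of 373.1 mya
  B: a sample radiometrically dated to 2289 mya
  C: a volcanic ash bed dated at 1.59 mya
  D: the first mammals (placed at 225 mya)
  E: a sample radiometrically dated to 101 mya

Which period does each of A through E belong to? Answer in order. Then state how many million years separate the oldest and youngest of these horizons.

Match each age against the start–end ranges in the excerpt: A = 373.1 Ma → Devonian (419.2–358.9); B = 2289 Ma → Rhyacian (2300–2050); C = 1.59 Ma → Quaternary (2.58–0); D = 225 Ma → Triassic (251.902–201.4); E = 101 Ma → Cretaceous (145–66).
The largest age is 2289 Ma and the smallest is 1.59 Ma; their difference is 2287.41 Myr.

A — Devonian; B — Rhyacian; C — Quaternary; D — Triassic; E — Cretaceous; span 2287.41 million years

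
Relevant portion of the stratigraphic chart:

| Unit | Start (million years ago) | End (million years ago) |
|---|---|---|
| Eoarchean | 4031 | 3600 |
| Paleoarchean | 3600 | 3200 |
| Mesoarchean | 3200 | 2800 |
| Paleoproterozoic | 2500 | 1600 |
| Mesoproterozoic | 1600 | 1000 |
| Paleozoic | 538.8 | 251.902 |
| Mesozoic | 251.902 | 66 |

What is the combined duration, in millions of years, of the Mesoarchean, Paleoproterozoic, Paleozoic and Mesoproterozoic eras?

2186.898 million years

Each duration: Mesoarchean = 400; Paleoproterozoic = 900; Paleozoic = 286.898; Mesoproterozoic = 600.
Sum: 400 + 900 + 286.898 + 600 = 2186.898 Myr.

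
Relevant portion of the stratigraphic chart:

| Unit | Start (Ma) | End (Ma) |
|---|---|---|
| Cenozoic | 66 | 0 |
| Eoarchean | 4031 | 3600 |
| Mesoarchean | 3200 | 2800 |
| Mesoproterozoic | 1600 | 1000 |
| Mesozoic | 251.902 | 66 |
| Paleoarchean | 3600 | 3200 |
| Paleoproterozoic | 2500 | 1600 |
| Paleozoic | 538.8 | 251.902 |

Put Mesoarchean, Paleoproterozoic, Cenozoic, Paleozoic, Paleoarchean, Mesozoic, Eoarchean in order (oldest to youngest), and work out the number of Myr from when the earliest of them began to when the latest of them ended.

Eoarchean, Paleoarchean, Mesoarchean, Paleoproterozoic, Paleozoic, Mesozoic, Cenozoic; total span 4031 Myr

Start ages (Ma): Eoarchean 4031, Paleoarchean 3600, Mesoarchean 3200, Paleoproterozoic 2500, Paleozoic 538.8, Mesozoic 251.902, Cenozoic 66.
Ordered oldest to youngest: Eoarchean, Paleoarchean, Mesoarchean, Paleoproterozoic, Paleozoic, Mesozoic, Cenozoic.
Span = 4031 − 0 = 4031 Myr.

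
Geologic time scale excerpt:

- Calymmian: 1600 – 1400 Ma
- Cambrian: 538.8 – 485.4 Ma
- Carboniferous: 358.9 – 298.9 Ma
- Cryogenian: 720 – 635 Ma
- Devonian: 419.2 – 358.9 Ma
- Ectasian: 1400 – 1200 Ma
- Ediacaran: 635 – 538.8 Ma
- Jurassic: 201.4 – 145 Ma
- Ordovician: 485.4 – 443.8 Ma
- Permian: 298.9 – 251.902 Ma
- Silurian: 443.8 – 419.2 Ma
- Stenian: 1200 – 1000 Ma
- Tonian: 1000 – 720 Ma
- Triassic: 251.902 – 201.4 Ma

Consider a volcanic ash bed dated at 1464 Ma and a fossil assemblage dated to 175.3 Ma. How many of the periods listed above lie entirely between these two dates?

1464 Ma sits inside the Calymmian (1600–1400) and 175.3 Ma inside the Jurassic (201.4–145); neither of those is wholly between the two dates.
The listed periods lying completely between them are Ectasian, Stenian, Tonian, Cryogenian, Ediacaran, Cambrian, Ordovician, Silurian, Devonian, Carboniferous, Permian, Triassic — 12 in all.

12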